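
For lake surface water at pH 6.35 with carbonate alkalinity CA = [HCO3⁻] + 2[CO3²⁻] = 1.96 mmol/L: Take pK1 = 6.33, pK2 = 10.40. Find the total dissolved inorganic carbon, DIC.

CA = [HCO3⁻] + 2[CO3²⁻] = (α₁ + 2α₂)·DIC
At pH 6.35: [H⁺]/K1 = 10^-0.02 = 0.95499, K2/[H⁺] = 10^-4.05 = 8.9125×10^-5
α₁ = 1/(1 + 0.95499 + 8.9125×10^-5) = 1/1.9551 = 0.5115; α₂ = α₁·K2/[H⁺] = 4.559×10^-5
α₁ + 2α₂ = 0.5116
DIC = CA / (α₁ + 2α₂) = 1.96 / 0.5116 = 3.83 mmol/L

DIC = 3.83 mmol/L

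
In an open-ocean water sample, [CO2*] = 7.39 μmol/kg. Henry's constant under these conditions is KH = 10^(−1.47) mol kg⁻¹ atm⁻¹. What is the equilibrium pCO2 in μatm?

KH = 10^(−1.47) = 3.388×10^-2 mol kg⁻¹ atm⁻¹
pCO2 = [CO2*]/KH = 7.39×10^-6 / 3.388×10^-2 = 2.18×10^-4 atm = 218 μatm

pCO2 = 218 μatm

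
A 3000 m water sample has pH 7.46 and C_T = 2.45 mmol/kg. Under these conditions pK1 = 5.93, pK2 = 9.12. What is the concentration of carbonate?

α₂ = 1 / (1 + [H⁺]/K2 + [H⁺]²/(K1K2)) = 1 / (1 + 10^+1.66 + 10^+0.13)
   = 1 / (1 + 45.709 + 1.3490) = 1/48.058 = 0.02081
[CO3²⁻] = α₂ × DIC = 0.02081 × 2.45 = 0.0510 mmol/kg

[CO3²⁻] = 0.0510 mmol/kg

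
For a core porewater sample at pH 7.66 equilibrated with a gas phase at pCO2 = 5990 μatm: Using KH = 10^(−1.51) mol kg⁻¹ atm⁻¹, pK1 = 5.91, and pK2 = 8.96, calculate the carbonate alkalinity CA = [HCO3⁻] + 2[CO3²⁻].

CA = 11.5 mmol/kg

[CO2*] = KH · pCO2 = 10^(−1.51) × 5990×10^-6 = 1.851×10^-4 mol/kg
α₀ = 1/(1 + K1/[H⁺] + K1K2/[H⁺]²) = 1/(1 + 10^+1.75 + 10^+0.45) = 0.01665
DIC = [CO2*]/α₀ = 1.851×10^-4 / 0.01665 = 11.12 mmol/kg
CA = (α₁ + 2α₂)·DIC = (0.9364 + 2×0.04693) × 11.12 = 11.5 mmol/kg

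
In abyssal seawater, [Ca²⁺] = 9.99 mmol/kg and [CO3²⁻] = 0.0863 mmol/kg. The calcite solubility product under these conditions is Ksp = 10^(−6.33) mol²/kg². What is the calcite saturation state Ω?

Ksp = 10^(−6.33) = 4.677×10^-7
Ω = [Ca²⁺][CO3²⁻]/Ksp = (9.99×10^-3)(0.0863×10^-3) / 4.677×10^-7 = 1.84

Ω = 1.84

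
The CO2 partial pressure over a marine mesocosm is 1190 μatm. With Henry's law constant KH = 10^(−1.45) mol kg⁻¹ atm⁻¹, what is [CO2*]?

KH = 10^(−1.45) = 3.548×10^-2 mol kg⁻¹ atm⁻¹
[CO2*] = KH · pCO2 = 3.548×10^-2 × 1190×10^-6 atm = 4.22×10^-5 mol/kg

[CO2*] = 42.2 μmol/kg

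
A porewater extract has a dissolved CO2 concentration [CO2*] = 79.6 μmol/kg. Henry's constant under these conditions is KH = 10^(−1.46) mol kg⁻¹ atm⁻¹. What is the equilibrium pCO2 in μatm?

KH = 10^(−1.46) = 3.467×10^-2 mol kg⁻¹ atm⁻¹
pCO2 = [CO2*]/KH = 79.6×10^-6 / 3.467×10^-2 = 2.30×10^-3 atm = 2300 μatm

pCO2 = 2300 μatm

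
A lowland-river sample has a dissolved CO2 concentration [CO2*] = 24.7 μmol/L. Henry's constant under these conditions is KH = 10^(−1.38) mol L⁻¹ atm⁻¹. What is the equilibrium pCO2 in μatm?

pCO2 = 593 μatm

KH = 10^(−1.38) = 4.169×10^-2 mol L⁻¹ atm⁻¹
pCO2 = [CO2*]/KH = 24.7×10^-6 / 4.169×10^-2 = 5.93×10^-4 atm = 593 μatm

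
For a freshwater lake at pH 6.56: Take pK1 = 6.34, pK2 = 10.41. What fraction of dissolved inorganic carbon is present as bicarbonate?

α₁ = 0.624

α₁ = 1 / (1 + [H⁺]/K1 + K2/[H⁺]) = 1 / (1 + 10^-0.22 + 10^-3.85)
   = 1 / (1 + 0.60256 + 0.00014125) = 1/1.6027 = 0.6239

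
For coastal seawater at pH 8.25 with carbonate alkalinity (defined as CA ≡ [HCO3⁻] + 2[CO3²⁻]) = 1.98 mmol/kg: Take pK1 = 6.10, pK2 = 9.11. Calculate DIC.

DIC = 1.78 mmol/kg

CA = [HCO3⁻] + 2[CO3²⁻] = (α₁ + 2α₂)·DIC
At pH 8.25: [H⁺]/K1 = 10^-2.15 = 0.0070795, K2/[H⁺] = 10^-0.86 = 0.13804
α₁ = 1/(1 + 0.0070795 + 0.13804) = 1/1.1451 = 0.8733; α₂ = α₁·K2/[H⁺] = 0.1205
α₁ + 2α₂ = 1.1144
DIC = CA / (α₁ + 2α₂) = 1.98 / 1.1144 = 1.78 mmol/kg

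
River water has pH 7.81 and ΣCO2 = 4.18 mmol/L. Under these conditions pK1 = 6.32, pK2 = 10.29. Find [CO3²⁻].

α₂ = 1 / (1 + [H⁺]/K2 + [H⁺]²/(K1K2)) = 1 / (1 + 10^+2.48 + 10^+0.99)
   = 1 / (1 + 302.00 + 9.7724) = 1/312.77 = 0.003197
[CO3²⁻] = α₂ × DIC = 0.003197 × 4.18 = 0.0134 mmol/L = 13.4 μmol/L

[CO3²⁻] = 13.4 μmol/L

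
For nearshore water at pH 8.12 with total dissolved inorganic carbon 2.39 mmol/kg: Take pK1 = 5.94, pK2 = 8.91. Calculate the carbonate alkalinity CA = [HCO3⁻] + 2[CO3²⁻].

CA = 2.71 mmol/kg

CA = [HCO3⁻] + 2[CO3²⁻] = (α₁ + 2α₂)·DIC
At pH 8.12: [H⁺]/K1 = 10^-2.18 = 0.0066069, K2/[H⁺] = 10^-0.79 = 0.16218
α₁ = 1/(1 + 0.0066069 + 0.16218) = 1/1.1688 = 0.8556; α₂ = α₁·K2/[H⁺] = 0.1388
α₁ + 2α₂ = 1.1331
CA = 1.1331 × 2.39 = 2.71 mmol/kg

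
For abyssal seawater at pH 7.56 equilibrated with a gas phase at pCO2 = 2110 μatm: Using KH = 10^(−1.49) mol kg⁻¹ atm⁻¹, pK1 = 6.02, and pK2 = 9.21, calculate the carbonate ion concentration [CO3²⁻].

[CO2*] = KH · pCO2 = 10^(−1.49) × 2110×10^-6 = 6.828×10^-5 mol/kg
α₀ = 1/(1 + K1/[H⁺] + K1K2/[H⁺]²) = 1/(1 + 10^+1.54 + 10^-0.11) = 0.02743
DIC = [CO2*]/α₀ = 6.828×10^-5 / 0.02743 = 2.489 mmol/kg
[CO3²⁻] = α₂·DIC; α₂ = 0.02130, so [CO3²⁻] = 0.02130 × 2.489 = 0.0530 mmol/kg

[CO3²⁻] = 0.0530 mmol/kg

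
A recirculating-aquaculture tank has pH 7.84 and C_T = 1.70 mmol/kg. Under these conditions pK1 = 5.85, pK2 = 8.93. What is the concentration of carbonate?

α₂ = 1 / (1 + [H⁺]/K2 + [H⁺]²/(K1K2)) = 1 / (1 + 10^+1.09 + 10^-0.90)
   = 1 / (1 + 12.303 + 0.12589) = 1/13.429 = 0.07447
[CO3²⁻] = α₂ × DIC = 0.07447 × 1.70 = 0.127 mmol/kg

[CO3²⁻] = 0.127 mmol/kg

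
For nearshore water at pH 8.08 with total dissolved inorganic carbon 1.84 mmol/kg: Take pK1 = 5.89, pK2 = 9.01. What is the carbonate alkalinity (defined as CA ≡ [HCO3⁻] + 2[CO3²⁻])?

CA = [HCO3⁻] + 2[CO3²⁻] = (α₁ + 2α₂)·DIC
At pH 8.08: [H⁺]/K1 = 10^-2.19 = 0.0064565, K2/[H⁺] = 10^-0.93 = 0.11749
α₁ = 1/(1 + 0.0064565 + 0.11749) = 1/1.1239 = 0.8897; α₂ = α₁·K2/[H⁺] = 0.1045
α₁ + 2α₂ = 1.0988
CA = 1.0988 × 1.84 = 2.02 mmol/kg

CA = 2.02 mmol/kg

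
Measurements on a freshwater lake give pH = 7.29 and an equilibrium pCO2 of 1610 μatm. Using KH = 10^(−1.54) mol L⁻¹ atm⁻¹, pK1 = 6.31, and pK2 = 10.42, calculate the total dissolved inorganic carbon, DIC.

DIC = 0.490 mmol/L

[CO2*] = KH · pCO2 = 10^(−1.54) × 1610×10^-6 = 4.643×10^-5 mol/L
α₀ = 1/(1 + K1/[H⁺] + K1K2/[H⁺]²) = 1/(1 + 10^+0.98 + 10^-2.15) = 0.09472
DIC = [CO2*]/α₀ = 4.643×10^-5 / 0.09472 = 0.490 mmol/L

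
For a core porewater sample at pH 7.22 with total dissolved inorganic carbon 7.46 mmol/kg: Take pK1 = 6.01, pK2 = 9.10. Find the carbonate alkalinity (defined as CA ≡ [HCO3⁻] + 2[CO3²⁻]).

CA = 7.12 mmol/kg

CA = [HCO3⁻] + 2[CO3²⁻] = (α₁ + 2α₂)·DIC
At pH 7.22: [H⁺]/K1 = 10^-1.21 = 0.061660, K2/[H⁺] = 10^-1.88 = 0.013183
α₁ = 1/(1 + 0.061660 + 0.013183) = 1/1.0748 = 0.9304; α₂ = α₁·K2/[H⁺] = 0.01226
α₁ + 2α₂ = 0.9549
CA = 0.9549 × 7.46 = 7.12 mmol/kg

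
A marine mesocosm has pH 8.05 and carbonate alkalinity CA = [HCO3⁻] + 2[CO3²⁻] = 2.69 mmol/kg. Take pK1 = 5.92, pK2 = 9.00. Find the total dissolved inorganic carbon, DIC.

DIC = 2.46 mmol/kg

CA = [HCO3⁻] + 2[CO3²⁻] = (α₁ + 2α₂)·DIC
At pH 8.05: [H⁺]/K1 = 10^-2.13 = 0.0074131, K2/[H⁺] = 10^-0.95 = 0.11220
α₁ = 1/(1 + 0.0074131 + 0.11220) = 1/1.1196 = 0.8932; α₂ = α₁·K2/[H⁺] = 0.1002
α₁ + 2α₂ = 1.0936
DIC = CA / (α₁ + 2α₂) = 2.69 / 1.0936 = 2.46 mmol/kg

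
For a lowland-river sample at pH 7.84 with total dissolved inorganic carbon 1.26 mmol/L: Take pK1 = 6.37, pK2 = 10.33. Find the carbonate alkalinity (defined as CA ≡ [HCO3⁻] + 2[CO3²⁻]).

CA = 1.22 mmol/L

CA = [HCO3⁻] + 2[CO3²⁻] = (α₁ + 2α₂)·DIC
At pH 7.84: [H⁺]/K1 = 10^-1.47 = 0.033884, K2/[H⁺] = 10^-2.49 = 0.0032359
α₁ = 1/(1 + 0.033884 + 0.0032359) = 1/1.0371 = 0.9642; α₂ = α₁·K2/[H⁺] = 0.003120
α₁ + 2α₂ = 0.9704
CA = 0.9704 × 1.26 = 1.22 mmol/L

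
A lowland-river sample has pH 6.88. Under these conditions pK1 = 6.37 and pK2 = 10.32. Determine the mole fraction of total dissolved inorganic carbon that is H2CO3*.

α₀ = 1 / (1 + K1/[H⁺] + K1K2/[H⁺]²) = 1 / (1 + 10^+0.51 + 10^-2.93)
   = 1 / (1 + 3.2359 + 0.0011749) = 1/4.2371 = 0.2360

α₀ = 0.236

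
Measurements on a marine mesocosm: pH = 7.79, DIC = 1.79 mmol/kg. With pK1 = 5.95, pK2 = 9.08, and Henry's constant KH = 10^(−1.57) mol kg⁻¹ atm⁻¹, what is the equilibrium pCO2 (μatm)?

α₀ = 1 / (1 + K1/[H⁺] + K1K2/[H⁺]²) = 1 / (1 + 10^+1.84 + 10^+0.55)
   = 1 / (1 + 69.183 + 3.5481) = 1/73.731 = 0.01356
[CO2*] = α₀ × DIC = 0.01356 × 1.79 = 0.02428 mmol/kg
pCO2 = [CO2*]/KH = 2.428×10^-5 / 2.692×10^-2 = 902 μatm

pCO2 = 902 μatm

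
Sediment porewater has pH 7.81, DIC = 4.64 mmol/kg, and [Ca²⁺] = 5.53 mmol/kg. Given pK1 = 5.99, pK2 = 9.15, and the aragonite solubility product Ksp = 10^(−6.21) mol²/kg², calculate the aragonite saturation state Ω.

α₂ = 1 / (1 + [H⁺]/K2 + [H⁺]²/(K1K2)) = 1 / (1 + 10^+1.34 + 10^-0.48)
   = 1 / (1 + 21.878 + 0.33113) = 1/23.209 = 0.04309
[CO3²⁻] = α₂ × DIC = 0.04309 × 4.64 = 0.1999 mmol/kg
Ksp = 10^(−6.21) = 6.166×10^-7
Ω = [Ca²⁺][CO3²⁻]/Ksp = (5.53×10^-3)(1.999×10^-4) / 6.166×10^-7 = 1.79

Ω = 1.79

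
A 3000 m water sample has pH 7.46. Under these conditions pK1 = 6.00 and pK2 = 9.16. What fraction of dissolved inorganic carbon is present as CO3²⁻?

α₂ = 1 / (1 + [H⁺]/K2 + [H⁺]²/(K1K2)) = 1 / (1 + 10^+1.70 + 10^+0.24)
   = 1 / (1 + 50.119 + 1.7378) = 1/52.857 = 0.01892

α₂ = 0.0189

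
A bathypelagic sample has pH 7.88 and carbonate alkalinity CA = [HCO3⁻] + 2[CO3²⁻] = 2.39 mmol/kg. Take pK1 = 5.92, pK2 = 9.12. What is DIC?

DIC = 2.29 mmol/kg

CA = [HCO3⁻] + 2[CO3²⁻] = (α₁ + 2α₂)·DIC
At pH 7.88: [H⁺]/K1 = 10^-1.96 = 0.010965, K2/[H⁺] = 10^-1.24 = 0.057544
α₁ = 1/(1 + 0.010965 + 0.057544) = 1/1.0685 = 0.9359; α₂ = α₁·K2/[H⁺] = 0.05385
α₁ + 2α₂ = 1.0436
DIC = CA / (α₁ + 2α₂) = 2.39 / 1.0436 = 2.29 mmol/kg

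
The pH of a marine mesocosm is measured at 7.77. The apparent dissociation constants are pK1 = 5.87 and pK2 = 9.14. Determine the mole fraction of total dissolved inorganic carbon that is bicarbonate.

α₁ = 0.948

α₁ = 1 / (1 + [H⁺]/K1 + K2/[H⁺]) = 1 / (1 + 10^-1.90 + 10^-1.37)
   = 1 / (1 + 0.012589 + 0.042658) = 1/1.0552 = 0.9476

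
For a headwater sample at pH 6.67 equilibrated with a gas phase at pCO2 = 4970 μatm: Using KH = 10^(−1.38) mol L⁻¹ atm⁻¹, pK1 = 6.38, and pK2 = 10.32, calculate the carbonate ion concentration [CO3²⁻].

[CO3²⁻] = 0.0904 μmol/L

[CO2*] = KH · pCO2 = 10^(−1.38) × 4970×10^-6 = 2.072×10^-4 mol/L
α₀ = 1/(1 + K1/[H⁺] + K1K2/[H⁺]²) = 1/(1 + 10^+0.29 + 10^-3.36) = 0.3390
DIC = [CO2*]/α₀ = 2.072×10^-4 / 0.3390 = 0.6113 mmol/L
[CO3²⁻] = α₂·DIC; α₂ = 0.0001480, so [CO3²⁻] = 0.0001480 × 0.6113 = 9.04×10^-5 mmol/L = 0.0904 μmol/L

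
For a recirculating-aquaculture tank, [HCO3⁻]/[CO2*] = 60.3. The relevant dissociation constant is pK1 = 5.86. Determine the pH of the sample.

From K1 = [H⁺][HCO3⁻]/[CO2*]:  pH = pK1 + log₁₀([HCO3⁻]/[CO2*])
log₁₀(60.3) = +1.780
pH = 5.86 + (+1.780) = 7.64

pH = 7.64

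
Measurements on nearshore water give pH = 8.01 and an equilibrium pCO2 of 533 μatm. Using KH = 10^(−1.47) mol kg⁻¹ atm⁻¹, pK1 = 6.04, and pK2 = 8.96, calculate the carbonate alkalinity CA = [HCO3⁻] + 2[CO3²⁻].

CA = 2.06 mmol/kg

[CO2*] = KH · pCO2 = 10^(−1.47) × 533×10^-6 = 1.806×10^-5 mol/kg
α₀ = 1/(1 + K1/[H⁺] + K1K2/[H⁺]²) = 1/(1 + 10^+1.97 + 10^+1.02) = 0.009542
DIC = [CO2*]/α₀ = 1.806×10^-5 / 0.009542 = 1.893 mmol/kg
CA = (α₁ + 2α₂)·DIC = (0.8905 + 2×0.09992) × 1.893 = 2.06 mmol/kg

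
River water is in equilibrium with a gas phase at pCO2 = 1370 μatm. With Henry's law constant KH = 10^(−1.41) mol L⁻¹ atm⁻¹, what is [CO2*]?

[CO2*] = 53.3 μmol/L

KH = 10^(−1.41) = 3.890×10^-2 mol L⁻¹ atm⁻¹
[CO2*] = KH · pCO2 = 3.890×10^-2 × 1370×10^-6 atm = 5.33×10^-5 mol/L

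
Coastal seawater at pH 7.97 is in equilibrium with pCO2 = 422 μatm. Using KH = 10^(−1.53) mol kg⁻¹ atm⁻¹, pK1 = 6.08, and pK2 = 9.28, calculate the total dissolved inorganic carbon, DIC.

[CO2*] = KH · pCO2 = 10^(−1.53) × 422×10^-6 = 1.245×10^-5 mol/kg
α₀ = 1/(1 + K1/[H⁺] + K1K2/[H⁺]²) = 1/(1 + 10^+1.89 + 10^+0.58) = 0.01213
DIC = [CO2*]/α₀ = 1.245×10^-5 / 0.01213 = 1.03 mmol/kg

DIC = 1.03 mmol/kg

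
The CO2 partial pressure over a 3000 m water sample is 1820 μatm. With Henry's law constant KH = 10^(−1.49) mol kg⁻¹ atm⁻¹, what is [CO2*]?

KH = 10^(−1.49) = 3.236×10^-2 mol kg⁻¹ atm⁻¹
[CO2*] = KH · pCO2 = 3.236×10^-2 × 1820×10^-6 atm = 5.89×10^-5 mol/kg

[CO2*] = 58.9 μmol/kg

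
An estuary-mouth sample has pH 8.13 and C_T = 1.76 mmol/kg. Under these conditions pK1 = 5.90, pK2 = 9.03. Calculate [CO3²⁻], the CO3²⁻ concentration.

[CO3²⁻] = 0.196 mmol/kg

α₂ = 1 / (1 + [H⁺]/K2 + [H⁺]²/(K1K2)) = 1 / (1 + 10^+0.90 + 10^-1.33)
   = 1 / (1 + 7.9433 + 0.046774) = 1/8.9901 = 0.1112
[CO3²⁻] = α₂ × DIC = 0.1112 × 1.76 = 0.196 mmol/kg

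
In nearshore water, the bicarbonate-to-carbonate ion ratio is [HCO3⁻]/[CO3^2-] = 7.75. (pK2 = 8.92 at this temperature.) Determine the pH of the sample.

pH = 8.03

From K2 = [H⁺][CO3^2-]/[HCO3⁻]:  pH = pK2 − log₁₀([HCO3⁻]/[CO3^2-])
log₁₀(7.75) = +0.889
pH = 8.92 − (+0.889) = 8.03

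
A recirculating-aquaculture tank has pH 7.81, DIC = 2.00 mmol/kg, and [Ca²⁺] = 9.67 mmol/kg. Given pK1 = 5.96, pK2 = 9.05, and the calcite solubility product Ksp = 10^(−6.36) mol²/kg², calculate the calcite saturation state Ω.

Ω = 2.38

α₂ = 1 / (1 + [H⁺]/K2 + [H⁺]²/(K1K2)) = 1 / (1 + 10^+1.24 + 10^-0.61)
   = 1 / (1 + 17.378 + 0.24547) = 1/18.623 = 0.05370
[CO3²⁻] = α₂ × DIC = 0.05370 × 2.00 = 0.1074 mmol/kg
Ksp = 10^(−6.36) = 4.365×10^-7
Ω = [Ca²⁺][CO3²⁻]/Ksp = (9.67×10^-3)(1.074×10^-4) / 4.365×10^-7 = 2.38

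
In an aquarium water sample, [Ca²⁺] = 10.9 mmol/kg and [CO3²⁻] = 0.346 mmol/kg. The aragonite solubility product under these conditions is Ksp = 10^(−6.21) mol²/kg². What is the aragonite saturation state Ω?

Ksp = 10^(−6.21) = 6.166×10^-7
Ω = [Ca²⁺][CO3²⁻]/Ksp = (10.9×10^-3)(0.346×10^-3) / 6.166×10^-7 = 6.12

Ω = 6.12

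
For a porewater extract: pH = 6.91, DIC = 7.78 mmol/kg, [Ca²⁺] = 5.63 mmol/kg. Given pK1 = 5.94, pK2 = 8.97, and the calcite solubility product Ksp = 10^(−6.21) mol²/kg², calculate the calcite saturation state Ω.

α₂ = 1 / (1 + [H⁺]/K2 + [H⁺]²/(K1K2)) = 1 / (1 + 10^+2.06 + 10^+1.09)
   = 1 / (1 + 114.82 + 12.303) = 1/128.12 = 0.007805
[CO3²⁻] = α₂ × DIC = 0.007805 × 7.78 = 0.06073 mmol/kg
Ksp = 10^(−6.21) = 6.166×10^-7
Ω = [Ca²⁺][CO3²⁻]/Ksp = (5.63×10^-3)(6.073×10^-5) / 6.166×10^-7 = 0.554

Ω = 0.554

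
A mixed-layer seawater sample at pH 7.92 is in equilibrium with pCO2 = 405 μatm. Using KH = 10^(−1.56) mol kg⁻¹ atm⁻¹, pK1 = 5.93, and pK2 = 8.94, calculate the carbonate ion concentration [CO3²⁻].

[CO3²⁻] = 0.104 mmol/kg

[CO2*] = KH · pCO2 = 10^(−1.56) × 405×10^-6 = 1.115×10^-5 mol/kg
α₀ = 1/(1 + K1/[H⁺] + K1K2/[H⁺]²) = 1/(1 + 10^+1.99 + 10^+0.97) = 0.009254
DIC = [CO2*]/α₀ = 1.115×10^-5 / 0.009254 = 1.205 mmol/kg
[CO3²⁻] = α₂·DIC; α₂ = 0.08637, so [CO3²⁻] = 0.08637 × 1.205 = 0.104 mmol/kg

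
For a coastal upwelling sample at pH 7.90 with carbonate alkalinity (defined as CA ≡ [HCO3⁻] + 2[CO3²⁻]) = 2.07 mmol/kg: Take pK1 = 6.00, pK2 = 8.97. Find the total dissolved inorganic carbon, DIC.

CA = [HCO3⁻] + 2[CO3²⁻] = (α₁ + 2α₂)·DIC
At pH 7.90: [H⁺]/K1 = 10^-1.90 = 0.012589, K2/[H⁺] = 10^-1.07 = 0.085114
α₁ = 1/(1 + 0.012589 + 0.085114) = 1/1.0977 = 0.9110; α₂ = α₁·K2/[H⁺] = 0.07754
α₁ + 2α₂ = 1.0661
DIC = CA / (α₁ + 2α₂) = 2.07 / 1.0661 = 1.94 mmol/kg

DIC = 1.94 mmol/kg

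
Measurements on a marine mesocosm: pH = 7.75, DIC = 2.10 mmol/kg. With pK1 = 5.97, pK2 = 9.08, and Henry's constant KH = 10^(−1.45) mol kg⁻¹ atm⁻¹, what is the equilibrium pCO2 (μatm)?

pCO2 = 924 μatm

α₀ = 1 / (1 + K1/[H⁺] + K1K2/[H⁺]²) = 1 / (1 + 10^+1.78 + 10^+0.45)
   = 1 / (1 + 60.256 + 2.8184) = 1/64.074 = 0.01561
[CO2*] = α₀ × DIC = 0.01561 × 2.10 = 0.03277 mmol/kg
pCO2 = [CO2*]/KH = 3.277×10^-5 / 3.548×10^-2 = 924 μatm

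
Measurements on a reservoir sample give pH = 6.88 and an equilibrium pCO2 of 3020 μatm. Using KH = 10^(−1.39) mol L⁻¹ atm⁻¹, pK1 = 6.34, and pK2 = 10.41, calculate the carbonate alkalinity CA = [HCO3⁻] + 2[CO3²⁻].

[CO2*] = KH · pCO2 = 10^(−1.39) × 3020×10^-6 = 1.230×10^-4 mol/L
α₀ = 1/(1 + K1/[H⁺] + K1K2/[H⁺]²) = 1/(1 + 10^+0.54 + 10^-2.99) = 0.2238
DIC = [CO2*]/α₀ = 1.230×10^-4 / 0.2238 = 0.5497 mmol/L
CA = (α₁ + 2α₂)·DIC = (0.7760 + 2×0.0002290) × 0.5497 = 0.427 mmol/L

CA = 0.427 mmol/L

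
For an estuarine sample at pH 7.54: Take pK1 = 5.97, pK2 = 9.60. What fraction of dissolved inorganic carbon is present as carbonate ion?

α₂ = 0.00841

α₂ = 1 / (1 + [H⁺]/K2 + [H⁺]²/(K1K2)) = 1 / (1 + 10^+2.06 + 10^+0.49)
   = 1 / (1 + 114.82 + 3.0903) = 1/118.91 = 0.008410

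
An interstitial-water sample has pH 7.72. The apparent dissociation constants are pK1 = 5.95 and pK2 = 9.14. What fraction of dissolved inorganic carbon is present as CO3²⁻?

α₂ = 1 / (1 + [H⁺]/K2 + [H⁺]²/(K1K2)) = 1 / (1 + 10^+1.42 + 10^-0.35)
   = 1 / (1 + 26.303 + 0.44668) = 1/27.749 = 0.03604

α₂ = 0.0360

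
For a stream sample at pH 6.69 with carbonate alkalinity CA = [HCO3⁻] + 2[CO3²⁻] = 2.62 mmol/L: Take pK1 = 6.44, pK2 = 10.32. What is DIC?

CA = [HCO3⁻] + 2[CO3²⁻] = (α₁ + 2α₂)·DIC
At pH 6.69: [H⁺]/K1 = 10^-0.25 = 0.56234, K2/[H⁺] = 10^-3.63 = 0.00023442
α₁ = 1/(1 + 0.56234 + 0.00023442) = 1/1.5626 = 0.6400; α₂ = α₁·K2/[H⁺] = 0.0001500
α₁ + 2α₂ = 0.6403
DIC = CA / (α₁ + 2α₂) = 2.62 / 0.6403 = 4.09 mmol/L

DIC = 4.09 mmol/L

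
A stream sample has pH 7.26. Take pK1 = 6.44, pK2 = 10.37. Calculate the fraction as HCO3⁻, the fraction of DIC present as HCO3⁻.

α₁ = 1 / (1 + [H⁺]/K1 + K2/[H⁺]) = 1 / (1 + 10^-0.82 + 10^-3.11)
   = 1 / (1 + 0.15136 + 0.00077625) = 1/1.1521 = 0.8680

α₁ = 0.868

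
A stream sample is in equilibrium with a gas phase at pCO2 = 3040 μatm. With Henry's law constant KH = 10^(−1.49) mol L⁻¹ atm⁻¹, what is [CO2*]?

[CO2*] = 98.4 μmol/L

KH = 10^(−1.49) = 3.236×10^-2 mol L⁻¹ atm⁻¹
[CO2*] = KH · pCO2 = 3.236×10^-2 × 3040×10^-6 atm = 9.84×10^-5 mol/L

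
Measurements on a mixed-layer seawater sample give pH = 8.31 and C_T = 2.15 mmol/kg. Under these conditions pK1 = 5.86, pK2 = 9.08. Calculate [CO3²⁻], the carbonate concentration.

α₂ = 1 / (1 + [H⁺]/K2 + [H⁺]²/(K1K2)) = 1 / (1 + 10^+0.77 + 10^-1.68)
   = 1 / (1 + 5.8884 + 0.020893) = 1/6.9093 = 0.1447
[CO3²⁻] = α₂ × DIC = 0.1447 × 2.15 = 0.311 mmol/kg

[CO3²⁻] = 0.311 mmol/kg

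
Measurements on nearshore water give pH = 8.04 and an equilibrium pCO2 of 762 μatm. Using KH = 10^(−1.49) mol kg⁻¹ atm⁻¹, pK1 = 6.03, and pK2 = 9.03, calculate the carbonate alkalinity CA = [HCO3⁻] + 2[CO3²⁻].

CA = 3.04 mmol/kg

[CO2*] = KH · pCO2 = 10^(−1.49) × 762×10^-6 = 2.466×10^-5 mol/kg
α₀ = 1/(1 + K1/[H⁺] + K1K2/[H⁺]²) = 1/(1 + 10^+2.01 + 10^+1.02) = 0.008787
DIC = [CO2*]/α₀ = 2.466×10^-5 / 0.008787 = 2.806 mmol/kg
CA = (α₁ + 2α₂)·DIC = (0.8992 + 2×0.09201) × 2.806 = 3.04 mmol/kg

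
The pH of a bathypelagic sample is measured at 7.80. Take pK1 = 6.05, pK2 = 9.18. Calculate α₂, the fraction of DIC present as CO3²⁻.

α₂ = 0.0393

α₂ = 1 / (1 + [H⁺]/K2 + [H⁺]²/(K1K2)) = 1 / (1 + 10^+1.38 + 10^-0.37)
   = 1 / (1 + 23.988 + 0.42658) = 1/25.415 = 0.03935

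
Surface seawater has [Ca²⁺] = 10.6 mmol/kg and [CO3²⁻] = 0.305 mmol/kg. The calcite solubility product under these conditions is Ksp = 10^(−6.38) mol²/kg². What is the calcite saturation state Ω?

Ω = 7.76

Ksp = 10^(−6.38) = 4.169×10^-7
Ω = [Ca²⁺][CO3²⁻]/Ksp = (10.6×10^-3)(0.305×10^-3) / 4.169×10^-7 = 7.76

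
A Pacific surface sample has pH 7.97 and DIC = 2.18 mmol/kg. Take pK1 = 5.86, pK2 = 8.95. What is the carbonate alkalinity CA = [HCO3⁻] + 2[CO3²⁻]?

CA = [HCO3⁻] + 2[CO3²⁻] = (α₁ + 2α₂)·DIC
At pH 7.97: [H⁺]/K1 = 10^-2.11 = 0.0077625, K2/[H⁺] = 10^-0.98 = 0.10471
α₁ = 1/(1 + 0.0077625 + 0.10471) = 1/1.1125 = 0.8989; α₂ = α₁·K2/[H⁺] = 0.09413
α₁ + 2α₂ = 1.0871
CA = 1.0871 × 2.18 = 2.37 mmol/kg

CA = 2.37 mmol/kg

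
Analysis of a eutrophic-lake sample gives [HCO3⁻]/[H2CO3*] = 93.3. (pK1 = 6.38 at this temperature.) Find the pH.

From K1 = [H⁺][HCO3⁻]/[H2CO3*]:  pH = pK1 + log₁₀([HCO3⁻]/[H2CO3*])
log₁₀(93.3) = +1.970
pH = 6.38 + (+1.970) = 8.35

pH = 8.35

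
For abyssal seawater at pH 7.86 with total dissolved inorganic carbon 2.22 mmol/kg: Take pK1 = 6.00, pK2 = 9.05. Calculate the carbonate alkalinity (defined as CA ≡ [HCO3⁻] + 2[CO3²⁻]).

CA = [HCO3⁻] + 2[CO3²⁻] = (α₁ + 2α₂)·DIC
At pH 7.86: [H⁺]/K1 = 10^-1.86 = 0.013804, K2/[H⁺] = 10^-1.19 = 0.064565
α₁ = 1/(1 + 0.013804 + 0.064565) = 1/1.0784 = 0.9273; α₂ = α₁·K2/[H⁺] = 0.05987
α₁ + 2α₂ = 1.0471
CA = 1.0471 × 2.22 = 2.32 mmol/kg

CA = 2.32 mmol/kg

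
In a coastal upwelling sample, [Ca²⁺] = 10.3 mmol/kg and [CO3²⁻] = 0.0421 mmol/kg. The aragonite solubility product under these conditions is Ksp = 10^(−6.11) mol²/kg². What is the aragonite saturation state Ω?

Ksp = 10^(−6.11) = 7.762×10^-7
Ω = [Ca²⁺][CO3²⁻]/Ksp = (10.3×10^-3)(0.0421×10^-3) / 7.762×10^-7 = 0.559

Ω = 0.559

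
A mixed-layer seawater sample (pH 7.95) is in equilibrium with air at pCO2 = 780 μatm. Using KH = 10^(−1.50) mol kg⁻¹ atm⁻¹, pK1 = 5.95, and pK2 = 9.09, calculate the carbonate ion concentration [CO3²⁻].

[CO3²⁻] = 0.179 mmol/kg

[CO2*] = KH · pCO2 = 10^(−1.50) × 780×10^-6 = 2.467×10^-5 mol/kg
α₀ = 1/(1 + K1/[H⁺] + K1K2/[H⁺]²) = 1/(1 + 10^+2.00 + 10^+0.86) = 0.009238
DIC = [CO2*]/α₀ = 2.467×10^-5 / 0.009238 = 2.670 mmol/kg
[CO3²⁻] = α₂·DIC; α₂ = 0.06693, so [CO3²⁻] = 0.06693 × 2.670 = 0.179 mmol/kg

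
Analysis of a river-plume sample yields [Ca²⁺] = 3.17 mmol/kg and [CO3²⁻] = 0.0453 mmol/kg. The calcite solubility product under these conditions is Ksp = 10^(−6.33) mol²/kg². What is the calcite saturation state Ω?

Ω = 0.307

Ksp = 10^(−6.33) = 4.677×10^-7
Ω = [Ca²⁺][CO3²⁻]/Ksp = (3.17×10^-3)(0.0453×10^-3) / 4.677×10^-7 = 0.307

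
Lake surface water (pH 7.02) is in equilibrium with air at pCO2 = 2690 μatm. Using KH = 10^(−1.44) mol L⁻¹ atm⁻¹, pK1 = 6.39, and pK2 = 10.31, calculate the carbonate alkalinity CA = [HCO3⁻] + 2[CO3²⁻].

[CO2*] = KH · pCO2 = 10^(−1.44) × 2690×10^-6 = 9.767×10^-5 mol/L
α₀ = 1/(1 + K1/[H⁺] + K1K2/[H⁺]²) = 1/(1 + 10^+0.63 + 10^-2.66) = 0.1898
DIC = [CO2*]/α₀ = 9.767×10^-5 / 0.1898 = 0.5145 mmol/L
CA = (α₁ + 2α₂)·DIC = (0.8098 + 2×0.0004153) × 0.5145 = 0.417 mmol/L

CA = 0.417 mmol/L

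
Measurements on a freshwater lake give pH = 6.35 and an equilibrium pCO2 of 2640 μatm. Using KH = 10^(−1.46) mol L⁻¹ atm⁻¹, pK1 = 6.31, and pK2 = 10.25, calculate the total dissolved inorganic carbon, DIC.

[CO2*] = KH · pCO2 = 10^(−1.46) × 2640×10^-6 = 9.154×10^-5 mol/L
α₀ = 1/(1 + K1/[H⁺] + K1K2/[H⁺]²) = 1/(1 + 10^+0.04 + 10^-3.86) = 0.4770
DIC = [CO2*]/α₀ = 9.154×10^-5 / 0.4770 = 0.192 mmol/L

DIC = 0.192 mmol/L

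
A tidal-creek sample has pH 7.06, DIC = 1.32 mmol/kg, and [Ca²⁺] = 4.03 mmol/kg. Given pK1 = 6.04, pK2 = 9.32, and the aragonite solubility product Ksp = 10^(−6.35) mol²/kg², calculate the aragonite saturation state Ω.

α₂ = 1 / (1 + [H⁺]/K2 + [H⁺]²/(K1K2)) = 1 / (1 + 10^+2.26 + 10^+1.24)
   = 1 / (1 + 181.97 + 17.378) = 1/200.35 = 0.004991
[CO3²⁻] = α₂ × DIC = 0.004991 × 1.32 = 0.006589 mmol/kg = 6.589 μmol/kg
Ksp = 10^(−6.35) = 4.467×10^-7
Ω = [Ca²⁺][CO3²⁻]/Ksp = (4.03×10^-3)(6.589×10^-6) / 4.467×10^-7 = 0.0594

Ω = 0.0594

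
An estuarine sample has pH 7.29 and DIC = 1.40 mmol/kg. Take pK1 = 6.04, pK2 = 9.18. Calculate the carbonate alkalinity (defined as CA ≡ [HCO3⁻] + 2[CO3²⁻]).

CA = [HCO3⁻] + 2[CO3²⁻] = (α₁ + 2α₂)·DIC
At pH 7.29: [H⁺]/K1 = 10^-1.25 = 0.056234, K2/[H⁺] = 10^-1.89 = 0.012882
α₁ = 1/(1 + 0.056234 + 0.012882) = 1/1.0691 = 0.9354; α₂ = α₁·K2/[H⁺] = 0.01205
α₁ + 2α₂ = 0.9595
CA = 0.9595 × 1.40 = 1.34 mmol/kg

CA = 1.34 mmol/kg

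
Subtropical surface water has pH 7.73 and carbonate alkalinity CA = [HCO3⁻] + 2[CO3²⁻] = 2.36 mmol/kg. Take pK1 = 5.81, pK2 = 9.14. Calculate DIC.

DIC = 2.30 mmol/kg

CA = [HCO3⁻] + 2[CO3²⁻] = (α₁ + 2α₂)·DIC
At pH 7.73: [H⁺]/K1 = 10^-1.92 = 0.012023, K2/[H⁺] = 10^-1.41 = 0.038905
α₁ = 1/(1 + 0.012023 + 0.038905) = 1/1.0509 = 0.9515; α₂ = α₁·K2/[H⁺] = 0.03702
α₁ + 2α₂ = 1.0256
DIC = CA / (α₁ + 2α₂) = 2.36 / 1.0256 = 2.30 mmol/kg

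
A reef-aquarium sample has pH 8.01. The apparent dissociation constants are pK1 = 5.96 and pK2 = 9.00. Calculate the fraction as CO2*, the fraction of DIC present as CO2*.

α₀ = 0.00802

α₀ = 1 / (1 + K1/[H⁺] + K1K2/[H⁺]²) = 1 / (1 + 10^+2.05 + 10^+1.06)
   = 1 / (1 + 112.20 + 11.482) = 1/124.68 = 0.008020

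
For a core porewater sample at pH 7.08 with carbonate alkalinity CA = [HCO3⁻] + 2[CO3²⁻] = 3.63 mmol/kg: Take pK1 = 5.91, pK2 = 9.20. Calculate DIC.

CA = [HCO3⁻] + 2[CO3²⁻] = (α₁ + 2α₂)·DIC
At pH 7.08: [H⁺]/K1 = 10^-1.17 = 0.067608, K2/[H⁺] = 10^-2.12 = 0.0075858
α₁ = 1/(1 + 0.067608 + 0.0075858) = 1/1.0752 = 0.9301; α₂ = α₁·K2/[H⁺] = 0.007055
α₁ + 2α₂ = 0.9442
DIC = CA / (α₁ + 2α₂) = 3.63 / 0.9442 = 3.84 mmol/kg

DIC = 3.84 mmol/kg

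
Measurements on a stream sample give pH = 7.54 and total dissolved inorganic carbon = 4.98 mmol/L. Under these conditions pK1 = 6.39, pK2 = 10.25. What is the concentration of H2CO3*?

α₀ = 1 / (1 + K1/[H⁺] + K1K2/[H⁺]²) = 1 / (1 + 10^+1.15 + 10^-1.56)
   = 1 / (1 + 14.125 + 0.027542) = 1/15.153 = 0.06599
[CO2*] = α₀ × DIC = 0.06599 × 4.98 = 0.329 mmol/L

[CO2*] = 0.329 mmol/L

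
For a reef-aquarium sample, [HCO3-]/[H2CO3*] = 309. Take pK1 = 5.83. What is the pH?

From K1 = [H⁺][HCO3-]/[H2CO3*]:  pH = pK1 + log₁₀([HCO3-]/[H2CO3*])
log₁₀(309) = +2.490
pH = 5.83 + (+2.490) = 8.32

pH = 8.32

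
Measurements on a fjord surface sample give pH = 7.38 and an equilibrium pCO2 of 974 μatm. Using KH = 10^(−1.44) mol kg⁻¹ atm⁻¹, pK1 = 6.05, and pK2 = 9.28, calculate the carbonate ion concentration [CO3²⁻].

[CO2*] = KH · pCO2 = 10^(−1.44) × 974×10^-6 = 3.536×10^-5 mol/kg
α₀ = 1/(1 + K1/[H⁺] + K1K2/[H⁺]²) = 1/(1 + 10^+1.33 + 10^-0.57) = 0.04415
DIC = [CO2*]/α₀ = 3.536×10^-5 / 0.04415 = 0.8009 mmol/kg
[CO3²⁻] = α₂·DIC; α₂ = 0.01188, so [CO3²⁻] = 0.01188 × 0.8009 = 0.00952 mmol/kg = 9.52 μmol/kg

[CO3²⁻] = 9.52 μmol/kg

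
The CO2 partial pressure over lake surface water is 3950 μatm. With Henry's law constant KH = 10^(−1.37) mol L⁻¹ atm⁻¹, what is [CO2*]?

KH = 10^(−1.37) = 4.266×10^-2 mol L⁻¹ atm⁻¹
[CO2*] = KH · pCO2 = 4.266×10^-2 × 3950×10^-6 atm = 1.68×10^-4 mol/L

[CO2*] = 168 μmol/L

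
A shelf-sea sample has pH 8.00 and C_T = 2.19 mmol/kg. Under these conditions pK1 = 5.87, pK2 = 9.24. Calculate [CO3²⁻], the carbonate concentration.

[CO3²⁻] = 0.118 mmol/kg

α₂ = 1 / (1 + [H⁺]/K2 + [H⁺]²/(K1K2)) = 1 / (1 + 10^+1.24 + 10^-0.89)
   = 1 / (1 + 17.378 + 0.12882) = 1/18.507 = 0.05403
[CO3²⁻] = α₂ × DIC = 0.05403 × 2.19 = 0.118 mmol/kg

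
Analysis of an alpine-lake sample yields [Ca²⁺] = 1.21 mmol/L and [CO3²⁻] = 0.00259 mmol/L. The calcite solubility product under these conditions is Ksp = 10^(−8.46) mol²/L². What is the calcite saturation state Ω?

Ω = 0.904

Ksp = 10^(−8.46) = 3.467×10^-9
Ω = [Ca²⁺][CO3²⁻]/Ksp = (1.21×10^-3)(0.00259×10^-3) / 3.467×10^-9 = 0.904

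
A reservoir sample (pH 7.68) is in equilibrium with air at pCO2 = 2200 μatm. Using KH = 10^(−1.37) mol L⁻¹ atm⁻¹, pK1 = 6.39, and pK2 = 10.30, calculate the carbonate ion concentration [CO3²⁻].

[CO3²⁻] = 4.39 μmol/L

[CO2*] = KH · pCO2 = 10^(−1.37) × 2200×10^-6 = 9.385×10^-5 mol/L
α₀ = 1/(1 + K1/[H⁺] + K1K2/[H⁺]²) = 1/(1 + 10^+1.29 + 10^-1.33) = 0.04867
DIC = [CO2*]/α₀ = 9.385×10^-5 / 0.04867 = 1.928 mmol/L
[CO3²⁻] = α₂·DIC; α₂ = 0.002277, so [CO3²⁻] = 0.002277 × 1.928 = 0.00439 mmol/L = 4.39 μmol/L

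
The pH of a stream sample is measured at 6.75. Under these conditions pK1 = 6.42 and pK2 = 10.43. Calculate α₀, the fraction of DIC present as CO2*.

α₀ = 1 / (1 + K1/[H⁺] + K1K2/[H⁺]²) = 1 / (1 + 10^+0.33 + 10^-3.35)
   = 1 / (1 + 2.1380 + 0.00044668) = 1/3.1384 = 0.3186

α₀ = 0.319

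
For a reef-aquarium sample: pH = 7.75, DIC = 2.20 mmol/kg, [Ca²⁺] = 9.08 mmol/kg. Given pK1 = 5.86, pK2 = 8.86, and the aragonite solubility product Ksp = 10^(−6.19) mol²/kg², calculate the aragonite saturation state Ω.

Ω = 2.20

α₂ = 1 / (1 + [H⁺]/K2 + [H⁺]²/(K1K2)) = 1 / (1 + 10^+1.11 + 10^-0.78)
   = 1 / (1 + 12.882 + 0.16596) = 1/14.048 = 0.07118
[CO3²⁻] = α₂ × DIC = 0.07118 × 2.20 = 0.1566 mmol/kg
Ksp = 10^(−6.19) = 6.457×10^-7
Ω = [Ca²⁺][CO3²⁻]/Ksp = (9.08×10^-3)(1.566×10^-4) / 6.457×10^-7 = 2.20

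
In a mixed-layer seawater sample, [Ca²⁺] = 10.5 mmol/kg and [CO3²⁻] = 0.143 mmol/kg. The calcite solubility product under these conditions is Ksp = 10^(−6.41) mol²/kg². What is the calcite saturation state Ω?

Ω = 3.86

Ksp = 10^(−6.41) = 3.890×10^-7
Ω = [Ca²⁺][CO3²⁻]/Ksp = (10.5×10^-3)(0.143×10^-3) / 3.890×10^-7 = 3.86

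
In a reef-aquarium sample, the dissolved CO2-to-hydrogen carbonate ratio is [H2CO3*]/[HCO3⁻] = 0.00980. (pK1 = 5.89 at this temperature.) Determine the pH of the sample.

pH = 7.90

From K1 = [H⁺][HCO3⁻]/[H2CO3*]:  pH = pK1 − log₁₀([H2CO3*]/[HCO3⁻])
log₁₀(0.00980) = -2.009
pH = 5.89 − (-2.009) = 7.90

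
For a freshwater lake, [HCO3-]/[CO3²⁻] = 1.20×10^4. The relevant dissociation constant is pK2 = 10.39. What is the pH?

From K2 = [H⁺][CO3²⁻]/[HCO3-]:  pH = pK2 − log₁₀([HCO3-]/[CO3²⁻])
log₁₀(1.20×10^4) = +4.079
pH = 10.39 − (+4.079) = 6.31

pH = 6.31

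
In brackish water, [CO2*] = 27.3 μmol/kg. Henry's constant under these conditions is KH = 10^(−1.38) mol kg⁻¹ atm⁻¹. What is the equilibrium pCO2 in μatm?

pCO2 = 655 μatm

KH = 10^(−1.38) = 4.169×10^-2 mol kg⁻¹ atm⁻¹
pCO2 = [CO2*]/KH = 27.3×10^-6 / 4.169×10^-2 = 6.55×10^-4 atm = 655 μatm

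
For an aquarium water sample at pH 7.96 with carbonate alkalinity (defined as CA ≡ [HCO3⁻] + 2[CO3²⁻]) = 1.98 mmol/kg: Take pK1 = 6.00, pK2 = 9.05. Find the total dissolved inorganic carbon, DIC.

CA = [HCO3⁻] + 2[CO3²⁻] = (α₁ + 2α₂)·DIC
At pH 7.96: [H⁺]/K1 = 10^-1.96 = 0.010965, K2/[H⁺] = 10^-1.09 = 0.081283
α₁ = 1/(1 + 0.010965 + 0.081283) = 1/1.0922 = 0.9155; α₂ = α₁·K2/[H⁺] = 0.07442
α₁ + 2α₂ = 1.0644
DIC = CA / (α₁ + 2α₂) = 1.98 / 1.0644 = 1.86 mmol/kg

DIC = 1.86 mmol/kg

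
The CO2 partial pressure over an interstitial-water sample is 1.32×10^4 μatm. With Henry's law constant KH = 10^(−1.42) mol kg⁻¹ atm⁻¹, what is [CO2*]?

[CO2*] = 502 μmol/kg

KH = 10^(−1.42) = 3.802×10^-2 mol kg⁻¹ atm⁻¹
[CO2*] = KH · pCO2 = 3.802×10^-2 × 1.32×10^4×10^-6 atm = 5.02×10^-4 mol/kg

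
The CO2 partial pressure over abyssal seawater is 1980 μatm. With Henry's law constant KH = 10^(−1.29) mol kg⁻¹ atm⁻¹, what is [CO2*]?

KH = 10^(−1.29) = 5.129×10^-2 mol kg⁻¹ atm⁻¹
[CO2*] = KH · pCO2 = 5.129×10^-2 × 1980×10^-6 atm = 1.02×10^-4 mol/kg

[CO2*] = 102 μmol/kg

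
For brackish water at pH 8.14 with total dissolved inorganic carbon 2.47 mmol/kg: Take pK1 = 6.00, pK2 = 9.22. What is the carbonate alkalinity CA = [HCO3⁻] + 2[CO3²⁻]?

CA = [HCO3⁻] + 2[CO3²⁻] = (α₁ + 2α₂)·DIC
At pH 8.14: [H⁺]/K1 = 10^-2.14 = 0.0072444, K2/[H⁺] = 10^-1.08 = 0.083176
α₁ = 1/(1 + 0.0072444 + 0.083176) = 1/1.0904 = 0.9171; α₂ = α₁·K2/[H⁺] = 0.07628
α₁ + 2α₂ = 1.0696
CA = 1.0696 × 2.47 = 2.64 mmol/kg

CA = 2.64 mmol/kg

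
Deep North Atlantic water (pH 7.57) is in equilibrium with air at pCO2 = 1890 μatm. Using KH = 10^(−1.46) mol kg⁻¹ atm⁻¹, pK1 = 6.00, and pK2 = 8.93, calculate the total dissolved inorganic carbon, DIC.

[CO2*] = KH · pCO2 = 10^(−1.46) × 1890×10^-6 = 6.553×10^-5 mol/kg
α₀ = 1/(1 + K1/[H⁺] + K1K2/[H⁺]²) = 1/(1 + 10^+1.57 + 10^+0.21) = 0.02514
DIC = [CO2*]/α₀ = 6.553×10^-5 / 0.02514 = 2.61 mmol/kg

DIC = 2.61 mmol/kg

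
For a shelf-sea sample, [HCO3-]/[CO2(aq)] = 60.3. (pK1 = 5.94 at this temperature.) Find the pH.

pH = 7.72

From K1 = [H⁺][HCO3-]/[CO2(aq)]:  pH = pK1 + log₁₀([HCO3-]/[CO2(aq)])
log₁₀(60.3) = +1.780
pH = 5.94 + (+1.780) = 7.72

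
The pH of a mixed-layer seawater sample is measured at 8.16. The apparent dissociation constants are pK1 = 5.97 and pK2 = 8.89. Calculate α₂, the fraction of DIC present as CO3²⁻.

α₂ = 0.156

α₂ = 1 / (1 + [H⁺]/K2 + [H⁺]²/(K1K2)) = 1 / (1 + 10^+0.73 + 10^-1.46)
   = 1 / (1 + 5.3703 + 0.034674) = 1/6.4050 = 0.1561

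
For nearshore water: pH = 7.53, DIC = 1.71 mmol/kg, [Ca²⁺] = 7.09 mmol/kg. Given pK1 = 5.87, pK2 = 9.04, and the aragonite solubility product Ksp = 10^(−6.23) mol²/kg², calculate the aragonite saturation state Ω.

Ω = 0.604

α₂ = 1 / (1 + [H⁺]/K2 + [H⁺]²/(K1K2)) = 1 / (1 + 10^+1.51 + 10^-0.15)
   = 1 / (1 + 32.359 + 0.70795) = 1/34.067 = 0.02935
[CO3²⁻] = α₂ × DIC = 0.02935 × 1.71 = 0.05019 mmol/kg
Ksp = 10^(−6.23) = 5.888×10^-7
Ω = [Ca²⁺][CO3²⁻]/Ksp = (7.09×10^-3)(5.019×10^-5) / 5.888×10^-7 = 0.604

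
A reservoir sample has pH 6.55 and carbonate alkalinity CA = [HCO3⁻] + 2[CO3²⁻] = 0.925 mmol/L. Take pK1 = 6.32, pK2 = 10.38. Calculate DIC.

DIC = 1.47 mmol/L

CA = [HCO3⁻] + 2[CO3²⁻] = (α₁ + 2α₂)·DIC
At pH 6.55: [H⁺]/K1 = 10^-0.23 = 0.58884, K2/[H⁺] = 10^-3.83 = 0.00014791
α₁ = 1/(1 + 0.58884 + 0.00014791) = 1/1.5890 = 0.6293; α₂ = α₁·K2/[H⁺] = 9.308×10^-5
α₁ + 2α₂ = 0.6295
DIC = CA / (α₁ + 2α₂) = 0.925 / 0.6295 = 1.47 mmol/L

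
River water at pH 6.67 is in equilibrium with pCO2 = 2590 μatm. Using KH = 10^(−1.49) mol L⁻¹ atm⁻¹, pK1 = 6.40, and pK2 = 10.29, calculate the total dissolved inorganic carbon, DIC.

DIC = 0.240 mmol/L

[CO2*] = KH · pCO2 = 10^(−1.49) × 2590×10^-6 = 8.381×10^-5 mol/L
α₀ = 1/(1 + K1/[H⁺] + K1K2/[H⁺]²) = 1/(1 + 10^+0.27 + 10^-3.35) = 0.3493
DIC = [CO2*]/α₀ = 8.381×10^-5 / 0.3493 = 0.240 mmol/L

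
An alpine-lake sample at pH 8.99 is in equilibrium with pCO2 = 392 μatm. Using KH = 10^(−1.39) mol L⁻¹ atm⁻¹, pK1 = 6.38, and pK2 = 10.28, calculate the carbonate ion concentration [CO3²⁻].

[CO2*] = KH · pCO2 = 10^(−1.39) × 392×10^-6 = 1.597×10^-5 mol/L
α₀ = 1/(1 + K1/[H⁺] + K1K2/[H⁺]²) = 1/(1 + 10^+2.61 + 10^+1.32) = 0.002330
DIC = [CO2*]/α₀ = 1.597×10^-5 / 0.002330 = 6.855 mmol/L
[CO3²⁻] = α₂·DIC; α₂ = 0.04867, so [CO3²⁻] = 0.04867 × 6.855 = 0.334 mmol/L

[CO3²⁻] = 0.334 mmol/L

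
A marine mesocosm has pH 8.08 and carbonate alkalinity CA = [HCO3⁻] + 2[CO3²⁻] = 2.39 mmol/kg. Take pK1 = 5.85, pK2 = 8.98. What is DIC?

DIC = 2.16 mmol/kg

CA = [HCO3⁻] + 2[CO3²⁻] = (α₁ + 2α₂)·DIC
At pH 8.08: [H⁺]/K1 = 10^-2.23 = 0.0058884, K2/[H⁺] = 10^-0.90 = 0.12589
α₁ = 1/(1 + 0.0058884 + 0.12589) = 1/1.1318 = 0.8836; α₂ = α₁·K2/[H⁺] = 0.1112
α₁ + 2α₂ = 1.1060
DIC = CA / (α₁ + 2α₂) = 2.39 / 1.1060 = 2.16 mmol/kg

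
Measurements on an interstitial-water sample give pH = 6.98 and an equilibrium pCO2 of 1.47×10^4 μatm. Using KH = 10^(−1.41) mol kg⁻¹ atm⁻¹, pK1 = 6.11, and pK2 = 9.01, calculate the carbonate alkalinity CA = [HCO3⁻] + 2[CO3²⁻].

CA = 4.32 mmol/kg

[CO2*] = KH · pCO2 = 10^(−1.41) × 1.47×10^4×10^-6 = 5.719×10^-4 mol/kg
α₀ = 1/(1 + K1/[H⁺] + K1K2/[H⁺]²) = 1/(1 + 10^+0.87 + 10^-1.16) = 0.1179
DIC = [CO2*]/α₀ = 5.719×10^-4 / 0.1179 = 4.851 mmol/kg
CA = (α₁ + 2α₂)·DIC = (0.8740 + 2×0.008156) × 4.851 = 4.32 mmol/kg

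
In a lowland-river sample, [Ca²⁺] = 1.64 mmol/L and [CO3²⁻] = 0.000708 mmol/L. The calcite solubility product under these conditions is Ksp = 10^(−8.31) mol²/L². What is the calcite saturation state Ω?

Ω = 0.237

Ksp = 10^(−8.31) = 4.898×10^-9
Ω = [Ca²⁺][CO3²⁻]/Ksp = (1.64×10^-3)(0.000708×10^-3) / 4.898×10^-9 = 0.237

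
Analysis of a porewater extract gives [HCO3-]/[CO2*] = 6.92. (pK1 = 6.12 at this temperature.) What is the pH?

From K1 = [H⁺][HCO3-]/[CO2*]:  pH = pK1 + log₁₀([HCO3-]/[CO2*])
log₁₀(6.92) = +0.840
pH = 6.12 + (+0.840) = 6.96

pH = 6.96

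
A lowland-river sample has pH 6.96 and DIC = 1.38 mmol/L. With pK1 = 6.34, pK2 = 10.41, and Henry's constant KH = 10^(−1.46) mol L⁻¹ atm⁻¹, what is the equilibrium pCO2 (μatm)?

pCO2 = 7700 μatm

α₀ = 1 / (1 + K1/[H⁺] + K1K2/[H⁺]²) = 1 / (1 + 10^+0.62 + 10^-2.83)
   = 1 / (1 + 4.1687 + 0.0014791) = 1/5.1702 = 0.1934
[CO2*] = α₀ × DIC = 0.1934 × 1.38 = 0.2669 mmol/L
pCO2 = [CO2*]/KH = 2.669×10^-4 / 3.467×10^-2 = 7700 μatm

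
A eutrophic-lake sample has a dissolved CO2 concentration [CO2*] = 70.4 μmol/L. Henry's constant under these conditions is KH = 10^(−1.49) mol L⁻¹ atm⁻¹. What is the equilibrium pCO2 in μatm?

pCO2 = 2180 μatm

KH = 10^(−1.49) = 3.236×10^-2 mol L⁻¹ atm⁻¹
pCO2 = [CO2*]/KH = 70.4×10^-6 / 3.236×10^-2 = 2.18×10^-3 atm = 2180 μatm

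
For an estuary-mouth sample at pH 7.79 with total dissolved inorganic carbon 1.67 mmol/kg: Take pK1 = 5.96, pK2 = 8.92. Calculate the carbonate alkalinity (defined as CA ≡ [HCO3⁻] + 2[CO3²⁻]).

CA = 1.76 mmol/kg

CA = [HCO3⁻] + 2[CO3²⁻] = (α₁ + 2α₂)·DIC
At pH 7.79: [H⁺]/K1 = 10^-1.83 = 0.014791, K2/[H⁺] = 10^-1.13 = 0.074131
α₁ = 1/(1 + 0.014791 + 0.074131) = 1/1.0889 = 0.9183; α₂ = α₁·K2/[H⁺] = 0.06808
α₁ + 2α₂ = 1.0545
CA = 1.0545 × 1.67 = 1.76 mmol/kg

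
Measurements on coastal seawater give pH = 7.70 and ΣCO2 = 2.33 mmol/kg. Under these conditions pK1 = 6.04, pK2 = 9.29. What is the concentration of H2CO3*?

α₀ = 1 / (1 + K1/[H⁺] + K1K2/[H⁺]²) = 1 / (1 + 10^+1.66 + 10^+0.07)
   = 1 / (1 + 45.709 + 1.1749) = 1/47.884 = 0.02088
[CO2*] = α₀ × DIC = 0.02088 × 2.33 = 0.0487 mmol/kg

[CO2*] = 0.0487 mmol/kg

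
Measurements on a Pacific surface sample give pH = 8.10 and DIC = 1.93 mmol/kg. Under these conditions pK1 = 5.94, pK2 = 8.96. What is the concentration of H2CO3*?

α₀ = 1 / (1 + K1/[H⁺] + K1K2/[H⁺]²) = 1 / (1 + 10^+2.16 + 10^+1.30)
   = 1 / (1 + 144.54 + 19.953) = 1/165.50 = 0.006042
[CO2*] = α₀ × DIC = 0.006042 × 1.93 = 0.0117 mmol/kg = 11.7 μmol/kg

[CO2*] = 11.7 μmol/kg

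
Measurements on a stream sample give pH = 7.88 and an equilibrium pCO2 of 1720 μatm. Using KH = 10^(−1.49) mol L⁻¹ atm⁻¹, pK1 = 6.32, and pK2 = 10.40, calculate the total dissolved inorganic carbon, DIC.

[CO2*] = KH · pCO2 = 10^(−1.49) × 1720×10^-6 = 5.566×10^-5 mol/L
α₀ = 1/(1 + K1/[H⁺] + K1K2/[H⁺]²) = 1/(1 + 10^+1.56 + 10^-0.96) = 0.02673
DIC = [CO2*]/α₀ = 5.566×10^-5 / 0.02673 = 2.08 mmol/L

DIC = 2.08 mmol/L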